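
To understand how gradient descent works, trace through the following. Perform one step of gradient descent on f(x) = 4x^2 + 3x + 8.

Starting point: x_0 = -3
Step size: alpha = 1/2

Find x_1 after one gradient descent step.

f(x) = 4x^2 + 3x + 8
f'(x) = 8x + 3
f'(-3) = 8*-3 + (3) = -21
x_1 = x_0 - alpha * f'(x_0) = -3 - 1/2 * -21 = 15/2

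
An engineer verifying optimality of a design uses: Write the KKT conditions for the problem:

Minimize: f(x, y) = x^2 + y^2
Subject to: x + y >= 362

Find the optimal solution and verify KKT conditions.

KKT conditions for min x^2 + y^2 s.t. x + y >= 362:
Stationarity: 2x = mu, 2y = mu
So x = y = mu/2.
Complementary slackness: mu*(x + y - 362) = 0
Primal feasibility: x + y >= 362; dual feasibility: mu >= 0
If mu = 0 then x = y = 0, but 0 + 0 < 362 is infeasible, so the constraint is active.
Constraint active: x + y = 2*(mu/2) = 362 => mu = 362
x = y = 181, f = 65522
Verify: stationarity 2*181 = 362 = mu; primal 181 + 181 = 362 >= 362; dual mu = 362 >= 0; complementary slackness 362*(362 - 362) = 0. All KKT conditions hold.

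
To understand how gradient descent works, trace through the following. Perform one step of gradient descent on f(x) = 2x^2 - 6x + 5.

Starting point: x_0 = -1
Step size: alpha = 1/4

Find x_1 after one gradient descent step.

f(x) = 2x^2 - 6x + 5
f'(x) = 4x - 6
f'(-1) = 4*-1 + (-6) = -10
x_1 = x_0 - alpha * f'(x_0) = -1 - 1/4 * -10 = 3/2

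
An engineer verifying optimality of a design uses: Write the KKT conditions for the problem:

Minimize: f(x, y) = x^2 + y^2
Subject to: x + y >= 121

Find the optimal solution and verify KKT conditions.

KKT conditions for min x^2 + y^2 s.t. x + y >= 121:
Stationarity: 2x = mu, 2y = mu
So x = y = mu/2.
Complementary slackness: mu*(x + y - 121) = 0
Primal feasibility: x + y >= 121; dual feasibility: mu >= 0
If mu = 0 then x = y = 0, but 0 + 0 < 121 is infeasible, so the constraint is active.
Constraint active: x + y = 2*(mu/2) = 121 => mu = 121
x = y = 121/2, f = 14641/2
Verify: stationarity 2*(121/2) = 121 = mu; primal 121/2 + 121/2 = 121 >= 121; dual mu = 121 >= 0; complementary slackness 121*(121 - 121) = 0. All KKT conditions hold.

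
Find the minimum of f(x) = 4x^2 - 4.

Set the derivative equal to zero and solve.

f(x) = 4x^2 - 4
f'(x) = 8x + (0) = 0
x = 0/8 = 0
f(0) = -4
Since f''(x) = 8 > 0, this is a minimum.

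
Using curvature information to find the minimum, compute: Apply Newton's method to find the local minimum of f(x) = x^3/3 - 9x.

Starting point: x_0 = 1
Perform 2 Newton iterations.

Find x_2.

f(x) = x^3/3 - 9x
f'(x) = x^2 - 9, f''(x) = 2x
Newton update: x_{n+1} = x_n - (x_n^2 - 9)/(2*x_n)
Step 1: x_0 = 1, f'=-8, f''=2, x_1 = 5
Step 2: x_1 = 5, f'=16, f''=10, x_2 = 17/5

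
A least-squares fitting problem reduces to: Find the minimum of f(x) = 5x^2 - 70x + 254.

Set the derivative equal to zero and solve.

f(x) = 5x^2 - 70x + 254
f'(x) = 10x + (-70) = 0
x = 70/10 = 7
f(7) = 9
Since f''(x) = 10 > 0, this is a minimum.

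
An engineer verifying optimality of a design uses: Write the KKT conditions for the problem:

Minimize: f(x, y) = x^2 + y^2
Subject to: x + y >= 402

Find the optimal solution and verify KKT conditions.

KKT conditions for min x^2 + y^2 s.t. x + y >= 402:
Stationarity: 2x = mu, 2y = mu
So x = y = mu/2.
Complementary slackness: mu*(x + y - 402) = 0
Primal feasibility: x + y >= 402; dual feasibility: mu >= 0
If mu = 0 then x = y = 0, but 0 + 0 < 402 is infeasible, so the constraint is active.
Constraint active: x + y = 2*(mu/2) = 402 => mu = 402
x = y = 201, f = 80802
Verify: stationarity 2*201 = 402 = mu; primal 201 + 201 = 402 >= 402; dual mu = 402 >= 0; complementary slackness 402*(402 - 402) = 0. All KKT conditions hold.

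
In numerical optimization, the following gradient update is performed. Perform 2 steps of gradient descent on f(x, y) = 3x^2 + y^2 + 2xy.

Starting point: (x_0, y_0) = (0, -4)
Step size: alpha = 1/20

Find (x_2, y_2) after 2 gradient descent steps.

f(x,y) = 3x^2 + y^2 + 2xy
grad_x = 6x + 2y, grad_y = 2y + 2x
Step 1: grad = (-8, -8), (2/5, -18/5)
Step 2: grad = (-24/5, -32/5), (16/25, -82/25)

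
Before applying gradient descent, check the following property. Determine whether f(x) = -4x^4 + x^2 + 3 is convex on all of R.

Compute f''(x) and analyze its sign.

f(x) = -4x^4 + x^2 + 3
f'(x) = -16x^3 + 2x
f''(x) = -48x^2 + 2
f''(x) = -48x^2 + 2 -> -inf as |x| -> inf
Therefore, f is not globally convex on R.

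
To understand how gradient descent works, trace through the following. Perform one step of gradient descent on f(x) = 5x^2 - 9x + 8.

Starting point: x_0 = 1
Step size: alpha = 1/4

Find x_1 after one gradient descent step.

f(x) = 5x^2 - 9x + 8
f'(x) = 10x - 9
f'(1) = 10*1 + (-9) = 1
x_1 = x_0 - alpha * f'(x_0) = 1 - 1/4 * 1 = 3/4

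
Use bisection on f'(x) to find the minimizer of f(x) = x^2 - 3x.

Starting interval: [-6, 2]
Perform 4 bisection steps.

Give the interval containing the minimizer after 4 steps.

Finding critical point of f(x) = x^2 - 3x using bisection on f'(x) = 2x + -3.
f'(x) = 0 when x = 3/2.
Starting interval: [-6, 2]
Step 1: mid = -2, f'(mid) = -7, new interval = [-2, 2]
Step 2: mid = 0, f'(mid) = -3, new interval = [0, 2]
Step 3: mid = 1, f'(mid) = -1, new interval = [1, 2]
Step 4: mid = 3/2, f'(mid) = 0, new interval = [3/2, 3/2]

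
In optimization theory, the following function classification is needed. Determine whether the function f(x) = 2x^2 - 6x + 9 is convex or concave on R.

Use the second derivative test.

f(x) = 2x^2 - 6x + 9
f'(x) = 4x - 6
f''(x) = 4
Since f''(x) = 4 > 0 for all x, f is convex on R.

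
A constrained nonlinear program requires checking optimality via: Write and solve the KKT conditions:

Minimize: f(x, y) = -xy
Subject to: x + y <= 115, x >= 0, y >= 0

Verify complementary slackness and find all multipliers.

Problem: min -xy s.t. x + y <= 115 (multiplier lambda), x >= 0 (mu_x), y >= 0 (mu_y)
KKT stationarity: -y + lambda - mu_x = 0, -x + lambda - mu_y = 0, with lambda, mu_x, mu_y >= 0
Complementary slackness: lambda*(x + y - 115) = 0, mu_x*x = 0, mu_y*y = 0
If lambda = 0: y = -mu_x <= 0 and x = -mu_y <= 0 force x = y = 0 with f = 0; but x = y = 115/2 is feasible with f = -13225/4 < 0, so this is not the minimum. Hence lambda > 0 and x + y = 115.
Try x > 0, y > 0 (so mu_x = mu_y = 0): y = lambda, x = lambda => x = y = lambda
x + y = 115 => 2*lambda = 115 => lambda = 115/2
x* = y* = 115/2 > 0, consistent with mu_x = mu_y = 0.
(Any feasible point with x = 0 or y = 0 has f = 0 > -13225/4, so the minimum is not on those boundaries.)
min(-xy) = -13225/4 (i.e. max xy = 13225/4)
Multipliers: lambda = 115/2, mu_x = 0, mu_y = 0
Complementary slackness: lambda*(x + y - 115) = 115/2*(115/2 + 115/2 - 115) = 0, mu_x*x = 0*115/2 = 0, mu_y*y = 0*115/2 = 0. Satisfied.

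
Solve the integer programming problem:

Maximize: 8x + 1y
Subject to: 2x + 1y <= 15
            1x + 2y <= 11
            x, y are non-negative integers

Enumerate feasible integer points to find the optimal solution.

Constraint 1: 2x + 1y <= 15
Constraint 2: 1x + 2y <= 11
Feasible x range (need y >= 0): 0 <= x <= min(15/2, 11/1) => x in {0, ..., 7}.
Enumerate feasible integer points row by row (the coefficient of y is 1 > 0, so for each x the largest feasible y gives the best value):
  x = 0: y <= min((15 - 2*0)/1, (11 - 1*0)/2) => y in {0, ..., 5}; best 8*0 + 1*5 = 5
  x = 1: y <= min((15 - 2*1)/1, (11 - 1*1)/2) => y in {0, ..., 5}; best 8*1 + 1*5 = 13
  x = 2: y <= min((15 - 2*2)/1, (11 - 1*2)/2) => y in {0, ..., 4}; best 8*2 + 1*4 = 20
  x = 3: y <= min((15 - 2*3)/1, (11 - 1*3)/2) => y in {0, ..., 4}; best 8*3 + 1*4 = 28
  x = 4: y <= min((15 - 2*4)/1, (11 - 1*4)/2) => y in {0, ..., 3}; best 8*4 + 1*3 = 35
  x = 5: y <= min((15 - 2*5)/1, (11 - 1*5)/2) => y in {0, ..., 3}; best 8*5 + 1*3 = 43
  x = 6: y <= min((15 - 2*6)/1, (11 - 1*6)/2) => y in {0, ..., 2}; best 8*6 + 1*2 = 50
  x = 7: y <= min((15 - 2*7)/1, (11 - 1*7)/2) => y in {0, ..., 1}; best 8*7 + 1*1 = 57
The maximum 8x + 1y = 57 is achieved at x = 7, y = 1.
Check: 2*7 + 1*1 = 15 <= 15 and 1*7 + 2*1 = 9 <= 11.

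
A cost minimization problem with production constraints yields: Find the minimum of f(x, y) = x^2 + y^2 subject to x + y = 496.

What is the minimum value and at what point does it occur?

Substitute y = 496 - x into f(x,y) = x^2 + y^2:
g(x) = x^2 + (496 - x)^2 = 2x^2 - 992x + 246016
g'(x) = 4x - 992 = 0  =>  x = 248
y = 496 - 248 = 248
Minimum value = 248^2 + 248^2 = 123008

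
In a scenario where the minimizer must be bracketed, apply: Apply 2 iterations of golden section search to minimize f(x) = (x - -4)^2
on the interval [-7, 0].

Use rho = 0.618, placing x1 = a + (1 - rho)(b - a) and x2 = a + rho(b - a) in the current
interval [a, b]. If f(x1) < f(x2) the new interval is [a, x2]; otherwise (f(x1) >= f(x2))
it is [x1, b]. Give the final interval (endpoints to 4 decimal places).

Golden section search for min of f(x) = (x - -4)^2 on [-7, 0].
Each step: x1 = a + (1 - rho)(b - a), x2 = a + rho(b - a); if f(x1) < f(x2) keep [a, x2], otherwise keep [x1, b].
Step 1: [-7.0000, 0.0000], x1=-4.3260 (f=0.1063), x2=-2.6740 (f=1.7583); f(x1) < f(x2) => keep [-7.0000, -2.6740]
Step 2: [-7.0000, -2.6740], x1=-5.3475 (f=1.8157), x2=-4.3265 (f=0.1066); f(x1) > f(x2) => keep [-5.3475, -2.6740]
Final interval: [-5.3475, -2.6740]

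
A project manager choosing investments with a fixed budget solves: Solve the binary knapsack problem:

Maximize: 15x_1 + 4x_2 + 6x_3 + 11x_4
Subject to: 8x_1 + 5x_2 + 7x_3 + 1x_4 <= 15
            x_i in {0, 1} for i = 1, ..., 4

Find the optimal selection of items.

Items: item 1 (v=15, w=8), item 2 (v=4, w=5), item 3 (v=6, w=7), item 4 (v=11, w=1)
Capacity: 15
Checking all 16 subsets (w = total weight, v = total value):
  {}: w = 0, v = 0
  {1}: w = 8, v = 15
  {2}: w = 5, v = 4
  {3}: w = 7, v = 6
  {4}: w = 1, v = 11
  {1, 2}: w = 13, v = 19
  {1, 3}: w = 15, v = 21
  {1, 4}: w = 9, v = 26
  {2, 3}: w = 12, v = 10
  {2, 4}: w = 6, v = 15
  {3, 4}: w = 8, v = 17
  {1, 2, 3}: w = 20 > 15, infeasible
  {1, 2, 4}: w = 14, v = 30
  {1, 3, 4}: w = 16 > 15, infeasible
  {2, 3, 4}: w = 13, v = 21
  {1, 2, 3, 4}: w = 21 > 15, infeasible
Best feasible subset: items [1, 2, 4]
Total weight: 14 <= 15, total value: 30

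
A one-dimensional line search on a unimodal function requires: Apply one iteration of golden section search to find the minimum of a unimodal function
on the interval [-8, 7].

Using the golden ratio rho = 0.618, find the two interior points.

Golden section search on [-8, 7].
Golden ratio rho = 0.618 (approx).
Interior points:
  x_1 = -8 + (1-0.618)*15 = -2.2700
  x_2 = -8 + 0.618*15 = 1.2700
Compare f(x_1) and f(x_2) to determine which subinterval to keep.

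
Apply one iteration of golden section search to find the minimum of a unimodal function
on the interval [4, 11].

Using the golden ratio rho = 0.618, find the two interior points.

Golden section search on [4, 11].
Golden ratio rho = 0.618 (approx).
Interior points:
  x_1 = 4 + (1-0.618)*7 = 6.6740
  x_2 = 4 + 0.618*7 = 8.3260
Compare f(x_1) and f(x_2) to determine which subinterval to keep.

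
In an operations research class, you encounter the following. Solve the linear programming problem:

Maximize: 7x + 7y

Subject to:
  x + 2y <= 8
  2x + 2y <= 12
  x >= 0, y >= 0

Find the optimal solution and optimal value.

Feasible vertices: (0, 0), (0, 4), (4, 2), (6, 0)
Objective 7x + 7y at each:
  (0, 0): 0
  (0, 4): 28
  (4, 2): 42
  (6, 0): 42
Maximum is 42 at (4, 2).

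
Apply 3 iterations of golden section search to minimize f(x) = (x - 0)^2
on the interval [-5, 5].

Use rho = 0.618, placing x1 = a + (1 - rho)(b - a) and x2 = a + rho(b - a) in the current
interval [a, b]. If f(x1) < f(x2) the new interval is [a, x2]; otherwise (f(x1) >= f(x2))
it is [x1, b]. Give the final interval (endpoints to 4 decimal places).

Golden section search for min of f(x) = (x - 0)^2 on [-5, 5].
Each step: x1 = a + (1 - rho)(b - a), x2 = a + rho(b - a); if f(x1) < f(x2) keep [a, x2], otherwise keep [x1, b].
Step 1: [-5.0000, 5.0000], x1=-1.1800 (f=1.3924), x2=1.1800 (f=1.3924); f(x1) = f(x2) (tie, not '<') => keep [-1.1800, 5.0000]
Step 2: [-1.1800, 5.0000], x1=1.1808 (f=1.3942), x2=2.6392 (f=6.9656); f(x1) < f(x2) => keep [-1.1800, 2.6392]
Step 3: [-1.1800, 2.6392], x1=0.2789 (f=0.0778), x2=1.1803 (f=1.3931); f(x1) < f(x2) => keep [-1.1800, 1.1803]
Final interval: [-1.1800, 1.1803]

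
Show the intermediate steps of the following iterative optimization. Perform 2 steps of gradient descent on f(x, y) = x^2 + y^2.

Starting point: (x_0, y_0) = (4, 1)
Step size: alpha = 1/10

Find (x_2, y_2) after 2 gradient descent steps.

f(x,y) = x^2 + y^2
grad_x = 2x + 0y, grad_y = 2y + 0x
Step 1: grad = (8, 2), (16/5, 4/5)
Step 2: grad = (32/5, 8/5), (64/25, 16/25)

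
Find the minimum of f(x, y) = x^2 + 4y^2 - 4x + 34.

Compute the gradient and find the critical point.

f(x,y) = x^2 + 4y^2 - 4x + 34
df/dx = 2x + (-4) = 0  =>  x = 2
df/dy = 8y + (0) = 0  =>  y = 0
f(2, 0) = 1*(2)^2 + 4*(0)^2 + -4*(2) + 34 = 30
Hessian is diagonal with entries 2, 8 > 0, so this is a minimum.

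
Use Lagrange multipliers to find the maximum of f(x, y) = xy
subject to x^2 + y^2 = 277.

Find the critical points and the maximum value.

Lagrange conditions: y = 2*lambda*x and x = 2*lambda*y
If x = 0 then y = 0, violating the constraint, so x, y != 0.
Dividing: y/x = x/y => x^2 = y^2 => y = x or y = -x
Constraint: 2x^2 = 277 => x^2 = 277/2 => x = +/-sqrt(277/2)
Critical points: (sqrt(277/2), sqrt(277/2)), (-sqrt(277/2), -sqrt(277/2)), (sqrt(277/2), -sqrt(277/2)), (-sqrt(277/2), sqrt(277/2))
  y = x:  xy = x^2 = 277/2  at (sqrt(277/2), sqrt(277/2)) and (-sqrt(277/2), -sqrt(277/2))
  y = -x: xy = -x^2 = -277/2 at (sqrt(277/2), -sqrt(277/2)) and (-sqrt(277/2), sqrt(277/2))
Maximum xy = 277/2 at (sqrt(277/2), sqrt(277/2)) and (-sqrt(277/2), -sqrt(277/2))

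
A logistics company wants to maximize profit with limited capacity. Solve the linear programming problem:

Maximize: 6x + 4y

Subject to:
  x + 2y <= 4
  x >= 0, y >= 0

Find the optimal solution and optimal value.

The feasible region has vertices at [(0, 0), (4, 0), (0, 2)].
Checking objective 6x + 4y at each vertex:
  (0, 0): 6*0 + 4*0 = 0
  (4, 0): 6*4 + 4*0 = 24
  (0, 2): 6*0 + 4*2 = 8
Maximum is 24 at (4, 0).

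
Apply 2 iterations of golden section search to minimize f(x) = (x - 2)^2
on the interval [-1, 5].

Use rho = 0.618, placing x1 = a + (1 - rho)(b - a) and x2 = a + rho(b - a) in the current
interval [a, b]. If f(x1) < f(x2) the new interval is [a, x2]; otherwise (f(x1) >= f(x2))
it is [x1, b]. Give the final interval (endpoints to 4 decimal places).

Golden section search for min of f(x) = (x - 2)^2 on [-1, 5].
Each step: x1 = a + (1 - rho)(b - a), x2 = a + rho(b - a); if f(x1) < f(x2) keep [a, x2], otherwise keep [x1, b].
Step 1: [-1.0000, 5.0000], x1=1.2920 (f=0.5013), x2=2.7080 (f=0.5013); f(x1) = f(x2) (tie, not '<') => keep [1.2920, 5.0000]
Step 2: [1.2920, 5.0000], x1=2.7085 (f=0.5019), x2=3.5835 (f=2.5076); f(x1) < f(x2) => keep [1.2920, 3.5835]
Final interval: [1.2920, 3.5835]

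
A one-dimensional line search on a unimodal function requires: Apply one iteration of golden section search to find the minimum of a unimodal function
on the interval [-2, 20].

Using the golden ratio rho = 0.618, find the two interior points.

Golden section search on [-2, 20].
Golden ratio rho = 0.618 (approx).
Interior points:
  x_1 = -2 + (1-0.618)*22 = 6.4040
  x_2 = -2 + 0.618*22 = 11.5960
Compare f(x_1) and f(x_2) to determine which subinterval to keep.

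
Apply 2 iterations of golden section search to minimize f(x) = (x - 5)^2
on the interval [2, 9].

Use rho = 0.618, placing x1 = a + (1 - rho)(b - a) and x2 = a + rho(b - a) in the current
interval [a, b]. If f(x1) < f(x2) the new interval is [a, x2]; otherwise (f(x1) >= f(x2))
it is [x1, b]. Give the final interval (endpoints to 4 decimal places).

Golden section search for min of f(x) = (x - 5)^2 on [2, 9].
Each step: x1 = a + (1 - rho)(b - a), x2 = a + rho(b - a); if f(x1) < f(x2) keep [a, x2], otherwise keep [x1, b].
Step 1: [2.0000, 9.0000], x1=4.6740 (f=0.1063), x2=6.3260 (f=1.7583); f(x1) < f(x2) => keep [2.0000, 6.3260]
Step 2: [2.0000, 6.3260], x1=3.6525 (f=1.8157), x2=4.6735 (f=0.1066); f(x1) > f(x2) => keep [3.6525, 6.3260]
Final interval: [3.6525, 6.3260]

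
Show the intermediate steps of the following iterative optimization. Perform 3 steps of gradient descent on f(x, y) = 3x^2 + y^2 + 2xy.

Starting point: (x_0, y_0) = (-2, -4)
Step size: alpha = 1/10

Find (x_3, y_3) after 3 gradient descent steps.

f(x,y) = 3x^2 + y^2 + 2xy
grad_x = 6x + 2y, grad_y = 2y + 2x
Step 1: grad = (-20, -12), (0, -14/5)
Step 2: grad = (-28/5, -28/5), (14/25, -56/25)
Step 3: grad = (-28/25, -84/25), (84/125, -238/125)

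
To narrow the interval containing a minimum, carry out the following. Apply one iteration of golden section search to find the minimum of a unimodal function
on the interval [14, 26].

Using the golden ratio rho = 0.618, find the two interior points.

Golden section search on [14, 26].
Golden ratio rho = 0.618 (approx).
Interior points:
  x_1 = 14 + (1-0.618)*12 = 18.5840
  x_2 = 14 + 0.618*12 = 21.4160
Compare f(x_1) and f(x_2) to determine which subinterval to keep.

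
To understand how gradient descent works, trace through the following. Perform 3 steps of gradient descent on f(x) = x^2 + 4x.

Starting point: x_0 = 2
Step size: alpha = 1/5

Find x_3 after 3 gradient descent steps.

f(x) = x^2 + 4x, f'(x) = 2x + (4)
Step 1: f'(2) = 8, x_1 = 2 - 1/5 * 8 = 2/5
Step 2: f'(2/5) = 24/5, x_2 = 2/5 - 1/5 * 24/5 = -14/25
Step 3: f'(-14/25) = 72/25, x_3 = -14/25 - 1/5 * 72/25 = -142/125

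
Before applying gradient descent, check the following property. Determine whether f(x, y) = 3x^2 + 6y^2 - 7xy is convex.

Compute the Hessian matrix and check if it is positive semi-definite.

f(x,y) = 3x^2 + 6y^2 - 7xy
Hessian H = [[6, -7], [-7, 12]]
trace(H) = 18, det(H) = 23
Eigenvalues: (18 +/- sqrt(232)) / 2 = 16.62, 1.384
Since both eigenvalues > 0, f is convex.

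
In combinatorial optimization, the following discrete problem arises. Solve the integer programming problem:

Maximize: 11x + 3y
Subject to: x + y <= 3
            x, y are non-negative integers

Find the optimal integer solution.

Objective: 11x + 3y, constraint: x + y <= 3
Coefficient of x is 11 >= coefficient of y is 3, so allocate the entire budget to x.
Optimal: x = 3, y = 0, value = 33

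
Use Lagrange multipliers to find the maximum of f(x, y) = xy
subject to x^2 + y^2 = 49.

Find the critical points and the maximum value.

Lagrange conditions: y = 2*lambda*x and x = 2*lambda*y
If x = 0 then y = 0, violating the constraint, so x, y != 0.
Dividing: y/x = x/y => x^2 = y^2 => y = x or y = -x
Constraint: 2x^2 = 49 => x^2 = 49/2 => x = +/-sqrt(49/2)
Critical points: (sqrt(49/2), sqrt(49/2)), (-sqrt(49/2), -sqrt(49/2)), (sqrt(49/2), -sqrt(49/2)), (-sqrt(49/2), sqrt(49/2))
  y = x:  xy = x^2 = 49/2  at (sqrt(49/2), sqrt(49/2)) and (-sqrt(49/2), -sqrt(49/2))
  y = -x: xy = -x^2 = -49/2 at (sqrt(49/2), -sqrt(49/2)) and (-sqrt(49/2), sqrt(49/2))
Maximum xy = 49/2 at (sqrt(49/2), sqrt(49/2)) and (-sqrt(49/2), -sqrt(49/2))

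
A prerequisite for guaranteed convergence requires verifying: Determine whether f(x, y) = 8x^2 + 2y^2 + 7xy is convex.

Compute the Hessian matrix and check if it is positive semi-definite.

f(x,y) = 8x^2 + 2y^2 + 7xy
Hessian H = [[16, 7], [7, 4]]
trace(H) = 20, det(H) = 15
Eigenvalues: (20 +/- sqrt(340)) / 2 = 19.22, 0.7805
Since both eigenvalues > 0, f is convex.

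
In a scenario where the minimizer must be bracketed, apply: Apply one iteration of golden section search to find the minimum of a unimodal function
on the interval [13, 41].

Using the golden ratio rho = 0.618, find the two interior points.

Golden section search on [13, 41].
Golden ratio rho = 0.618 (approx).
Interior points:
  x_1 = 13 + (1-0.618)*28 = 23.6960
  x_2 = 13 + 0.618*28 = 30.3040
Compare f(x_1) and f(x_2) to determine which subinterval to keep.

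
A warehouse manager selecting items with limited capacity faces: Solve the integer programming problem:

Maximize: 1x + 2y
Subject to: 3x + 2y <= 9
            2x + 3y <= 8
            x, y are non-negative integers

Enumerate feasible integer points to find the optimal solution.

Constraint 1: 3x + 2y <= 9
Constraint 2: 2x + 3y <= 8
Feasible x range (need y >= 0): 0 <= x <= min(9/3, 8/2) => x in {0, ..., 3}.
Enumerate feasible integer points row by row (the coefficient of y is 2 > 0, so for each x the largest feasible y gives the best value):
  x = 0: y <= min((9 - 3*0)/2, (8 - 2*0)/3) => y in {0, ..., 2}; best 1*0 + 2*2 = 4
  x = 1: y <= min((9 - 3*1)/2, (8 - 2*1)/3) => y in {0, ..., 2}; best 1*1 + 2*2 = 5
  x = 2: y <= min((9 - 3*2)/2, (8 - 2*2)/3) => y in {0, ..., 1}; best 1*2 + 2*1 = 4
  x = 3: y <= min((9 - 3*3)/2, (8 - 2*3)/3) => y in {0}; best 1*3 + 2*0 = 3
The maximum 1x + 2y = 5 is achieved at x = 1, y = 2.
Check: 3*1 + 2*2 = 7 <= 9 and 2*1 + 3*2 = 8 <= 8.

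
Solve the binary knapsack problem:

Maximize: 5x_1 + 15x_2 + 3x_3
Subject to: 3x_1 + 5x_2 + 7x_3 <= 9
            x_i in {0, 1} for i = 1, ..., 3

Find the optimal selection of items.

Items: item 1 (v=5, w=3), item 2 (v=15, w=5), item 3 (v=3, w=7)
Capacity: 9
Checking all 8 subsets (w = total weight, v = total value):
  {}: w = 0, v = 0
  {1}: w = 3, v = 5
  {2}: w = 5, v = 15
  {3}: w = 7, v = 3
  {1, 2}: w = 8, v = 20
  {1, 3}: w = 10 > 9, infeasible
  {2, 3}: w = 12 > 9, infeasible
  {1, 2, 3}: w = 15 > 9, infeasible
Best feasible subset: items [1, 2]
Total weight: 8 <= 9, total value: 20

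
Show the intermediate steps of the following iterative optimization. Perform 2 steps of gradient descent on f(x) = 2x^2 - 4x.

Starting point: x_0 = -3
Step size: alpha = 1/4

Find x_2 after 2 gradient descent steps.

f(x) = 2x^2 - 4x, f'(x) = 4x + (-4)
Step 1: f'(-3) = -16, x_1 = -3 - 1/4 * -16 = 1
Step 2: f'(1) = 0, x_2 = 1 - 1/4 * 0 = 1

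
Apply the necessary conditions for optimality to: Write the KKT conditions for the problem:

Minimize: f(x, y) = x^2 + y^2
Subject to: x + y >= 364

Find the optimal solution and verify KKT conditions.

KKT conditions for min x^2 + y^2 s.t. x + y >= 364:
Stationarity: 2x = mu, 2y = mu
So x = y = mu/2.
Complementary slackness: mu*(x + y - 364) = 0
Primal feasibility: x + y >= 364; dual feasibility: mu >= 0
If mu = 0 then x = y = 0, but 0 + 0 < 364 is infeasible, so the constraint is active.
Constraint active: x + y = 2*(mu/2) = 364 => mu = 364
x = y = 182, f = 66248
Verify: stationarity 2*182 = 364 = mu; primal 182 + 182 = 364 >= 364; dual mu = 364 >= 0; complementary slackness 364*(364 - 364) = 0. All KKT conditions hold.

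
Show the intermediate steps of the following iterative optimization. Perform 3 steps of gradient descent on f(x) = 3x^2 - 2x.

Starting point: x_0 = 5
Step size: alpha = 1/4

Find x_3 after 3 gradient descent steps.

f(x) = 3x^2 - 2x, f'(x) = 6x + (-2)
Step 1: f'(5) = 28, x_1 = 5 - 1/4 * 28 = -2
Step 2: f'(-2) = -14, x_2 = -2 - 1/4 * -14 = 3/2
Step 3: f'(3/2) = 7, x_3 = 3/2 - 1/4 * 7 = -1/4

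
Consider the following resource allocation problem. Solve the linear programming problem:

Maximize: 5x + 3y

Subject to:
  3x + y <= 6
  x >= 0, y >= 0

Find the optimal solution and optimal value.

The feasible region has vertices at [(0, 0), (2, 0), (0, 6)].
Checking objective 5x + 3y at each vertex:
  (0, 0): 5*0 + 3*0 = 0
  (2, 0): 5*2 + 3*0 = 10
  (0, 6): 5*0 + 3*6 = 18
Maximum is 18 at (0, 6).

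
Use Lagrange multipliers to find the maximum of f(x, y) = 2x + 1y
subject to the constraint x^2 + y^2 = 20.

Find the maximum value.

Set up Lagrange conditions: grad f = lambda * grad g
  2 = 2*lambda*x
  1 = 2*lambda*y
From these: x/y = 2/1, so x = 2t, y = 1t for some t.
Substitute into constraint: (2t)^2 + (1t)^2 = 20
  t^2 * 5 = 20
  t = sqrt(20/5)
Maximum = 2*x + 1*y = (2^2 + 1^2)*t = 5 * sqrt(20/5) = 10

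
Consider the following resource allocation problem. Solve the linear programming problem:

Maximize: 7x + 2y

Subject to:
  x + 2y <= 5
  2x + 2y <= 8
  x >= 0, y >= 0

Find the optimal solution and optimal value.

Feasible vertices: (0, 0), (0, 5/2), (3, 1), (4, 0)
Objective 7x + 2y at each:
  (0, 0): 0
  (0, 5/2): 5
  (3, 1): 23
  (4, 0): 28
Maximum is 28 at (4, 0).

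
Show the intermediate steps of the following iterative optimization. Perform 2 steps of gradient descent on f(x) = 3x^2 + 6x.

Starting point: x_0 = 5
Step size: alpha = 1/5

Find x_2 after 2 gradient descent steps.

f(x) = 3x^2 + 6x, f'(x) = 6x + (6)
Step 1: f'(5) = 36, x_1 = 5 - 1/5 * 36 = -11/5
Step 2: f'(-11/5) = -36/5, x_2 = -11/5 - 1/5 * -36/5 = -19/25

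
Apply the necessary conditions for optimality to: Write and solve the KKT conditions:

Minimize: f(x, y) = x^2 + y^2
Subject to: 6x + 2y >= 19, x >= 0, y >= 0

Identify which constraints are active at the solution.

KKT conditions for min x^2 + y^2 s.t. 6x + 2y >= 19, x >= 0, y >= 0:
Stationarity: 2x = mu*6 + mu_x, 2y = mu*2 + mu_y, with mu, mu_x, mu_y >= 0
Complementary slackness: mu*(6x + 2y - 19) = 0, mu_x*x = 0, mu_y*y = 0
(0, 0) is infeasible (6*0 + 2*0 < 19), so if mu = 0 stationarity would force x = mu_x/2 >= 0, y = mu_y/2 >= 0 with mu_x*x = mu_y*y = 0, i.e. x = y = 0: contradiction. Hence mu > 0 and 6x + 2y = 19 is active.
Try x > 0, y > 0 (so mu_x = mu_y = 0): x = 6*mu/2, y = 2*mu/2
Substitute: 6*(6*mu/2) + 2*(2*mu/2) = 19
  mu*40/2 = 19 => mu = 19/20
x* = 57/20 > 0, y* = 19/20 > 0, consistent with mu_x = mu_y = 0.
f is convex and the constraints are linear, so this KKT point is the global minimum.
f* = 361/40
Active constraints: 6x + 2y >= 19 (holds with equality, mu = 19/20 > 0); x >= 0 and y >= 0 are inactive (mu_x = mu_y = 0).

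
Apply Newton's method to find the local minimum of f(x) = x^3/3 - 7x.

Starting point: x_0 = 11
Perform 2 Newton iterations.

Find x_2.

f(x) = x^3/3 - 7x
f'(x) = x^2 - 7, f''(x) = 2x
Newton update: x_{n+1} = x_n - (x_n^2 - 7)/(2*x_n)
Step 1: x_0 = 11, f'=114, f''=22, x_1 = 64/11
Step 2: x_1 = 64/11, f'=3249/121, f''=128/11, x_2 = 4943/1408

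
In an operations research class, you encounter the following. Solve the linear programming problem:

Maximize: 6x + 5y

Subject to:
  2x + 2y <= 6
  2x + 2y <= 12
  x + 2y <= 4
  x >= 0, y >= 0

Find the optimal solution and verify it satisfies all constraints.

Feasible vertices: (0, 0), (0, 2), (2, 1), (3, 0)
Objective 6x + 5y at each vertex:
  (0, 0): 0
  (0, 2): 10
  (2, 1): 17
  (3, 0): 18
Maximum is 18 at (3, 0).
Verify constraints at (x, y) = (3, 0):
  2*3 + 2*0 = 6 <= 6 (active)
  2*3 + 2*0 = 6 <= 12
  1*3 + 2*0 = 3 <= 4
  x = 3 >= 0, y = 0 >= 0. All constraints satisfied.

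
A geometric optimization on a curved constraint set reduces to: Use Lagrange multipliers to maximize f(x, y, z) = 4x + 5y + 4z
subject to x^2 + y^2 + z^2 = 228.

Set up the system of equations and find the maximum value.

Lagrange conditions: 4 = 2*lambda*x, 5 = 2*lambda*y, 4 = 2*lambda*z
So x:4 = y:5 = z:4, i.e. x = 4t, y = 5t, z = 4t
Constraint: t^2*(4^2 + 5^2 + 4^2) = 228
  t^2 * 57 = 228  =>  t = sqrt(4)
Maximum = 4*4t + 5*5t + 4*4t = 57*sqrt(4) = 114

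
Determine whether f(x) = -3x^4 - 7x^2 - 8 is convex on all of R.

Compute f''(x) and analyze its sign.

f(x) = -3x^4 - 7x^2 - 8
f'(x) = -12x^3 + -14x
f''(x) = -36x^2 + -14
f''(x) = -36x^2 + -14 <= -14 < 0 for all x
Therefore, f is concave on R.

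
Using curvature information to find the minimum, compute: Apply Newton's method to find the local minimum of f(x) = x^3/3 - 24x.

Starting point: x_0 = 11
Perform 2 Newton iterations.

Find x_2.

f(x) = x^3/3 - 24x
f'(x) = x^2 - 24, f''(x) = 2x
Newton update: x_{n+1} = x_n - (x_n^2 - 24)/(2*x_n)
Step 1: x_0 = 11, f'=97, f''=22, x_1 = 145/22
Step 2: x_1 = 145/22, f'=9409/484, f''=145/11, x_2 = 32641/6380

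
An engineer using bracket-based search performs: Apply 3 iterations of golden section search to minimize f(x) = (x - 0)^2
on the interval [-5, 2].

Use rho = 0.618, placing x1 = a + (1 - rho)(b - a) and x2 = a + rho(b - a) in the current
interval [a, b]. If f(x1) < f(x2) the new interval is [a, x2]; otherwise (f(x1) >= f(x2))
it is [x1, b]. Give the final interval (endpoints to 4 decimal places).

Golden section search for min of f(x) = (x - 0)^2 on [-5, 2].
Each step: x1 = a + (1 - rho)(b - a), x2 = a + rho(b - a); if f(x1) < f(x2) keep [a, x2], otherwise keep [x1, b].
Step 1: [-5.0000, 2.0000], x1=-2.3260 (f=5.4103), x2=-0.6740 (f=0.4543); f(x1) > f(x2) => keep [-2.3260, 2.0000]
Step 2: [-2.3260, 2.0000], x1=-0.6735 (f=0.4536), x2=0.3475 (f=0.1207); f(x1) > f(x2) => keep [-0.6735, 2.0000]
Step 3: [-0.6735, 2.0000], x1=0.3478 (f=0.1210), x2=0.9787 (f=0.9579); f(x1) < f(x2) => keep [-0.6735, 0.9787]
Final interval: [-0.6735, 0.9787]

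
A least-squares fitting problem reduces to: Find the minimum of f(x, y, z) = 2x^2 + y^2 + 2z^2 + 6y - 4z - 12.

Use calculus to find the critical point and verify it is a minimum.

f(x,y,z) = 2x^2 + y^2 + 2z^2 + 6y - 4z - 12
df/dx = 4x + (0) = 0 => x = 0
df/dy = 2y + (6) = 0 => y = -3
df/dz = 4z + (-4) = 0 => z = 1
f(0,-3,1) = 2*(0)^2 + 1*(-3)^2 + 2*(1)^2 + 6*(-3) + -4*(1) + -12 = -23
Hessian is diagonal with entries 4, 2, 4 > 0, confirmed minimum.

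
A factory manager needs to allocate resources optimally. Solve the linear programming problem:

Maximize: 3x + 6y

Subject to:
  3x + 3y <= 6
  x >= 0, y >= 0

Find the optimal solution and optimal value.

The feasible region has vertices at [(0, 0), (2, 0), (0, 2)].
Checking objective 3x + 6y at each vertex:
  (0, 0): 3*0 + 6*0 = 0
  (2, 0): 3*2 + 6*0 = 6
  (0, 2): 3*0 + 6*2 = 12
Maximum is 12 at (0, 2).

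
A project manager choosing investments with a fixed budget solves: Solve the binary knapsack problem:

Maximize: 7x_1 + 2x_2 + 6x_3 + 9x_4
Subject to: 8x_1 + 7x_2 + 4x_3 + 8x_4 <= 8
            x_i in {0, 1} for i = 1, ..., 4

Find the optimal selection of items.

Items: item 1 (v=7, w=8), item 2 (v=2, w=7), item 3 (v=6, w=4), item 4 (v=9, w=8)
Capacity: 8
Checking all 16 subsets (w = total weight, v = total value):
  {}: w = 0, v = 0
  {1}: w = 8, v = 7
  {2}: w = 7, v = 2
  {3}: w = 4, v = 6
  {4}: w = 8, v = 9
  {1, 2}: w = 15 > 8, infeasible
  {1, 3}: w = 12 > 8, infeasible
  {1, 4}: w = 16 > 8, infeasible
  {2, 3}: w = 11 > 8, infeasible
  {2, 4}: w = 15 > 8, infeasible
  {3, 4}: w = 12 > 8, infeasible
  {1, 2, 3}: w = 19 > 8, infeasible
  {1, 2, 4}: w = 23 > 8, infeasible
  {1, 3, 4}: w = 20 > 8, infeasible
  {2, 3, 4}: w = 19 > 8, infeasible
  {1, 2, 3, 4}: w = 27 > 8, infeasible
Best feasible subset: items [4]
Total weight: 8 <= 8, total value: 9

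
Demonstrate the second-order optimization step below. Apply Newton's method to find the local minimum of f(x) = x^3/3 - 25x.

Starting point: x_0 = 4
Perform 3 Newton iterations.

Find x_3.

f(x) = x^3/3 - 25x
f'(x) = x^2 - 25, f''(x) = 2x
Newton update: x_{n+1} = x_n - (x_n^2 - 25)/(2*x_n)
Step 1: x_0 = 4, f'=-9, f''=8, x_1 = 41/8
Step 2: x_1 = 41/8, f'=81/64, f''=41/4, x_2 = 3281/656
Step 3: x_2 = 3281/656, f'=6561/430336, f''=3281/328, x_3 = 21523361/4304672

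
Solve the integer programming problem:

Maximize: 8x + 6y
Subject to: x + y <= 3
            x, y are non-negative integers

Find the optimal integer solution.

Objective: 8x + 6y, constraint: x + y <= 3
Coefficient of x is 8 >= coefficient of y is 6, so allocate the entire budget to x.
Optimal: x = 3, y = 0, value = 24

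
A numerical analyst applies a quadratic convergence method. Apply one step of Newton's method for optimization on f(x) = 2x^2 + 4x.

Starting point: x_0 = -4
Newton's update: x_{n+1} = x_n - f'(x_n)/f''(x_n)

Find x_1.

f(x) = 2x^2 + 4x
f'(x) = 4x + (4), f''(x) = 4
Newton step: x_1 = x_0 - f'(x_0)/f''(x_0)
f'(-4) = -12
x_1 = -4 - -12/4 = -1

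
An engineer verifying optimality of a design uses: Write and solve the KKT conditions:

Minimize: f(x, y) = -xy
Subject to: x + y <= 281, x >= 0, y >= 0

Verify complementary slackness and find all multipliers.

Problem: min -xy s.t. x + y <= 281 (multiplier lambda), x >= 0 (mu_x), y >= 0 (mu_y)
KKT stationarity: -y + lambda - mu_x = 0, -x + lambda - mu_y = 0, with lambda, mu_x, mu_y >= 0
Complementary slackness: lambda*(x + y - 281) = 0, mu_x*x = 0, mu_y*y = 0
If lambda = 0: y = -mu_x <= 0 and x = -mu_y <= 0 force x = y = 0 with f = 0; but x = y = 281/2 is feasible with f = -78961/4 < 0, so this is not the minimum. Hence lambda > 0 and x + y = 281.
Try x > 0, y > 0 (so mu_x = mu_y = 0): y = lambda, x = lambda => x = y = lambda
x + y = 281 => 2*lambda = 281 => lambda = 281/2
x* = y* = 281/2 > 0, consistent with mu_x = mu_y = 0.
(Any feasible point with x = 0 or y = 0 has f = 0 > -78961/4, so the minimum is not on those boundaries.)
min(-xy) = -78961/4 (i.e. max xy = 78961/4)
Multipliers: lambda = 281/2, mu_x = 0, mu_y = 0
Complementary slackness: lambda*(x + y - 281) = 281/2*(281/2 + 281/2 - 281) = 0, mu_x*x = 0*281/2 = 0, mu_y*y = 0*281/2 = 0. Satisfied.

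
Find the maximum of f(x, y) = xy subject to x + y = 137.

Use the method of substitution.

Substitute y = 137 - x into f(x,y) = xy:
g(x) = x(137 - x) = 137x - x^2
g'(x) = 137 - 2x = 0  =>  x = 137/2
y = 137 - 137/2 = 137/2
Maximum value = (137/2) * (137/2) = 18769/4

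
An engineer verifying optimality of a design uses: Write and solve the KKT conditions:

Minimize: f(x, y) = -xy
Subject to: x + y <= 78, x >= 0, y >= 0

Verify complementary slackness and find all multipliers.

Problem: min -xy s.t. x + y <= 78 (multiplier lambda), x >= 0 (mu_x), y >= 0 (mu_y)
KKT stationarity: -y + lambda - mu_x = 0, -x + lambda - mu_y = 0, with lambda, mu_x, mu_y >= 0
Complementary slackness: lambda*(x + y - 78) = 0, mu_x*x = 0, mu_y*y = 0
If lambda = 0: y = -mu_x <= 0 and x = -mu_y <= 0 force x = y = 0 with f = 0; but x = y = 39 is feasible with f = -1521 < 0, so this is not the minimum. Hence lambda > 0 and x + y = 78.
Try x > 0, y > 0 (so mu_x = mu_y = 0): y = lambda, x = lambda => x = y = lambda
x + y = 78 => 2*lambda = 78 => lambda = 39
x* = y* = 39 > 0, consistent with mu_x = mu_y = 0.
(Any feasible point with x = 0 or y = 0 has f = 0 > -1521, so the minimum is not on those boundaries.)
min(-xy) = -1521 (i.e. max xy = 1521)
Multipliers: lambda = 39, mu_x = 0, mu_y = 0
Complementary slackness: lambda*(x + y - 78) = 39*(39 + 39 - 78) = 0, mu_x*x = 0*39 = 0, mu_y*y = 0*39 = 0. Satisfied.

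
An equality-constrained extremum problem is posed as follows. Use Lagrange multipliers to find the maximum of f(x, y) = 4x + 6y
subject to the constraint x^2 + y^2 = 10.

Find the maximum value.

Set up Lagrange conditions: grad f = lambda * grad g
  4 = 2*lambda*x
  6 = 2*lambda*y
From these: x/y = 4/6, so x = 4t, y = 6t for some t.
Substitute into constraint: (4t)^2 + (6t)^2 = 10
  t^2 * 52 = 10
  t = sqrt(10/52)
Maximum = 4*x + 6*y = (4^2 + 6^2)*t = 52 * sqrt(10/52) = sqrt(520)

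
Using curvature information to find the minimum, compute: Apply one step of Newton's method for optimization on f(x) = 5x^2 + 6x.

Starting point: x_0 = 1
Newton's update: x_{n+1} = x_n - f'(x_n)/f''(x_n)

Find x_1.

f(x) = 5x^2 + 6x
f'(x) = 10x + (6), f''(x) = 10
Newton step: x_1 = x_0 - f'(x_0)/f''(x_0)
f'(1) = 16
x_1 = 1 - 16/10 = -3/5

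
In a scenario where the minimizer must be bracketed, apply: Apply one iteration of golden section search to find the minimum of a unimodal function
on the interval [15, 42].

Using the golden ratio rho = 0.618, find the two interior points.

Golden section search on [15, 42].
Golden ratio rho = 0.618 (approx).
Interior points:
  x_1 = 15 + (1-0.618)*27 = 25.3140
  x_2 = 15 + 0.618*27 = 31.6860
Compare f(x_1) and f(x_2) to determine which subinterval to keep.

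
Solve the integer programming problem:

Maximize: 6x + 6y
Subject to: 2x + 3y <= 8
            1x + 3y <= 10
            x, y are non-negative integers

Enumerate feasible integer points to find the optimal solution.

Constraint 1: 2x + 3y <= 8
Constraint 2: 1x + 3y <= 10
Feasible x range (need y >= 0): 0 <= x <= min(8/2, 10/1) => x in {0, ..., 4}.
Enumerate feasible integer points row by row (the coefficient of y is 6 > 0, so for each x the largest feasible y gives the best value):
  x = 0: y <= min((8 - 2*0)/3, (10 - 1*0)/3) => y in {0, ..., 2}; best 6*0 + 6*2 = 12
  x = 1: y <= min((8 - 2*1)/3, (10 - 1*1)/3) => y in {0, ..., 2}; best 6*1 + 6*2 = 18
  x = 2: y <= min((8 - 2*2)/3, (10 - 1*2)/3) => y in {0, ..., 1}; best 6*2 + 6*1 = 18
  x = 3: y <= min((8 - 2*3)/3, (10 - 1*3)/3) => y in {0}; best 6*3 + 6*0 = 18
  x = 4: y <= min((8 - 2*4)/3, (10 - 1*4)/3) => y in {0}; best 6*4 + 6*0 = 24
The maximum 6x + 6y = 24 is achieved at x = 4, y = 0.
Check: 2*4 + 3*0 = 8 <= 8 and 1*4 + 3*0 = 4 <= 10.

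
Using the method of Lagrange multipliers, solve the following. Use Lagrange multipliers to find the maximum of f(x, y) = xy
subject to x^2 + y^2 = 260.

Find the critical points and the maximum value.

Lagrange conditions: y = 2*lambda*x and x = 2*lambda*y
If x = 0 then y = 0, violating the constraint, so x, y != 0.
Dividing: y/x = x/y => x^2 = y^2 => y = x or y = -x
Constraint: 2x^2 = 260 => x^2 = 130 => x = +/-sqrt(130)
Critical points: (sqrt(130), sqrt(130)), (-sqrt(130), -sqrt(130)), (sqrt(130), -sqrt(130)), (-sqrt(130), sqrt(130))
  y = x:  xy = x^2 = 130  at (sqrt(130), sqrt(130)) and (-sqrt(130), -sqrt(130))
  y = -x: xy = -x^2 = -130 at (sqrt(130), -sqrt(130)) and (-sqrt(130), sqrt(130))
Maximum xy = 130 at (sqrt(130), sqrt(130)) and (-sqrt(130), -sqrt(130))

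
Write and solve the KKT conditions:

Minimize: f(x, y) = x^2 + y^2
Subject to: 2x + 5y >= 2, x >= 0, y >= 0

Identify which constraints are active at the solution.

KKT conditions for min x^2 + y^2 s.t. 2x + 5y >= 2, x >= 0, y >= 0:
Stationarity: 2x = mu*2 + mu_x, 2y = mu*5 + mu_y, with mu, mu_x, mu_y >= 0
Complementary slackness: mu*(2x + 5y - 2) = 0, mu_x*x = 0, mu_y*y = 0
(0, 0) is infeasible (2*0 + 5*0 < 2), so if mu = 0 stationarity would force x = mu_x/2 >= 0, y = mu_y/2 >= 0 with mu_x*x = mu_y*y = 0, i.e. x = y = 0: contradiction. Hence mu > 0 and 2x + 5y = 2 is active.
Try x > 0, y > 0 (so mu_x = mu_y = 0): x = 2*mu/2, y = 5*mu/2
Substitute: 2*(2*mu/2) + 5*(5*mu/2) = 2
  mu*29/2 = 2 => mu = 4/29
x* = 4/29 > 0, y* = 10/29 > 0, consistent with mu_x = mu_y = 0.
f is convex and the constraints are linear, so this KKT point is the global minimum.
f* = 4/29
Active constraints: 2x + 5y >= 2 (holds with equality, mu = 4/29 > 0); x >= 0 and y >= 0 are inactive (mu_x = mu_y = 0).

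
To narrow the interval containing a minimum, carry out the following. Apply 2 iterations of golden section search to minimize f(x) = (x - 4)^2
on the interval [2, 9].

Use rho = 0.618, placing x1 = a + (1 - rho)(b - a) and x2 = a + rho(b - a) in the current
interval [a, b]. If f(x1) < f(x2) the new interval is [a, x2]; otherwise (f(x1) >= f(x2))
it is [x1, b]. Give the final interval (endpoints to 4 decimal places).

Golden section search for min of f(x) = (x - 4)^2 on [2, 9].
Each step: x1 = a + (1 - rho)(b - a), x2 = a + rho(b - a); if f(x1) < f(x2) keep [a, x2], otherwise keep [x1, b].
Step 1: [2.0000, 9.0000], x1=4.6740 (f=0.4543), x2=6.3260 (f=5.4103); f(x1) < f(x2) => keep [2.0000, 6.3260]
Step 2: [2.0000, 6.3260], x1=3.6525 (f=0.1207), x2=4.6735 (f=0.4536); f(x1) < f(x2) => keep [2.0000, 4.6735]
Final interval: [2.0000, 4.6735]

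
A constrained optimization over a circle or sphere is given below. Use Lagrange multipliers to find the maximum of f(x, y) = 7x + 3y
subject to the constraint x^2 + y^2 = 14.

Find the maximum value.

Set up Lagrange conditions: grad f = lambda * grad g
  7 = 2*lambda*x
  3 = 2*lambda*y
From these: x/y = 7/3, so x = 7t, y = 3t for some t.
Substitute into constraint: (7t)^2 + (3t)^2 = 14
  t^2 * 58 = 14
  t = sqrt(14/58)
Maximum = 7*x + 3*y = (7^2 + 3^2)*t = 58 * sqrt(14/58) = sqrt(812)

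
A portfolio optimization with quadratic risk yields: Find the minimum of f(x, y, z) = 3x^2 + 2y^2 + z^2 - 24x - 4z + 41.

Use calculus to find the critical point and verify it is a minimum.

f(x,y,z) = 3x^2 + 2y^2 + z^2 - 24x - 4z + 41
df/dx = 6x + (-24) = 0 => x = 4
df/dy = 4y + (0) = 0 => y = 0
df/dz = 2z + (-4) = 0 => z = 2
f(4,0,2) = 3*(4)^2 + 2*(0)^2 + 1*(2)^2 + -24*(4) + -4*(2) + 41 = -11
Hessian is diagonal with entries 6, 4, 2 > 0, confirmed minimum.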